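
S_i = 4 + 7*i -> [4, 11, 18, 25, 32]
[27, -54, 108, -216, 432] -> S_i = 27*-2^i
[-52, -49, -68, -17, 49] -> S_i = Random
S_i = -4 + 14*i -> [-4, 10, 24, 38, 52]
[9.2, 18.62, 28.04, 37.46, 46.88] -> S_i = 9.20 + 9.42*i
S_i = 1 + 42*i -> [1, 43, 85, 127, 169]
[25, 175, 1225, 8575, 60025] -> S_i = 25*7^i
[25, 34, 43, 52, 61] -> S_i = 25 + 9*i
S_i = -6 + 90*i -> [-6, 84, 174, 264, 354]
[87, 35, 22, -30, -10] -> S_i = Random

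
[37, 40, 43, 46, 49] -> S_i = 37 + 3*i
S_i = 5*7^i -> [5, 35, 245, 1715, 12005]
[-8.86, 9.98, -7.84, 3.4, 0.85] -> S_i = Random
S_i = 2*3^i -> [2, 6, 18, 54, 162]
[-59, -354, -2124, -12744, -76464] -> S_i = -59*6^i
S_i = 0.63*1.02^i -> [0.63, 0.64, 0.66, 0.67, 0.68]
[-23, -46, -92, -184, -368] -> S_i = -23*2^i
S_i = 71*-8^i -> [71, -568, 4544, -36352, 290816]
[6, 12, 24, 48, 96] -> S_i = 6*2^i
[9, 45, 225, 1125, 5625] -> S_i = 9*5^i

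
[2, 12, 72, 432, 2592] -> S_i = 2*6^i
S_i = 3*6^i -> [3, 18, 108, 648, 3888]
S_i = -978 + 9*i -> [-978, -969, -960, -951, -942]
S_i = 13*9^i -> [13, 117, 1053, 9477, 85293]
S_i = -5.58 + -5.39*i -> [-5.58, -10.97, -16.36, -21.75, -27.14]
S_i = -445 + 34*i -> [-445, -411, -377, -343, -309]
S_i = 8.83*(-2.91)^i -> [8.83, -25.7, 74.77, -217.59, 633.19]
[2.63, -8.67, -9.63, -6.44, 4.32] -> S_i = Random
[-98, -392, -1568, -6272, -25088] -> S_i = -98*4^i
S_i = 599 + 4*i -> [599, 603, 607, 611, 615]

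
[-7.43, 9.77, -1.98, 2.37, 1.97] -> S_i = Random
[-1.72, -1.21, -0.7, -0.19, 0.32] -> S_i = -1.72 + 0.51*i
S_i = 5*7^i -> [5, 35, 245, 1715, 12005]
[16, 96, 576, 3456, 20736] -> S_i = 16*6^i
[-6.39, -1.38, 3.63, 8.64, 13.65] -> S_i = -6.39 + 5.01*i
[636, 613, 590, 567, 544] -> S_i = 636 + -23*i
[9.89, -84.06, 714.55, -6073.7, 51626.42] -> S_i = 9.89*(-8.50)^i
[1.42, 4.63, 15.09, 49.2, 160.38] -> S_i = 1.42*3.26^i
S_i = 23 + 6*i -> [23, 29, 35, 41, 47]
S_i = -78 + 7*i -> [-78, -71, -64, -57, -50]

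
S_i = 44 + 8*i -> [44, 52, 60, 68, 76]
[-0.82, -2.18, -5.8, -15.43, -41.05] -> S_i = -0.82*2.66^i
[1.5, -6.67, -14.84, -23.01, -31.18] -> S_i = 1.50 + -8.17*i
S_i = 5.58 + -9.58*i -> [5.58, -4.0, -13.58, -23.16, -32.74]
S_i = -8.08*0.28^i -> [-8.08, -2.26, -0.63, -0.18, -0.05]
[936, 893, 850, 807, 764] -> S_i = 936 + -43*i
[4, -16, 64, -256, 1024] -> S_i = 4*-4^i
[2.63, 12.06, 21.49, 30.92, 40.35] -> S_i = 2.63 + 9.43*i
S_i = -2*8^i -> [-2, -16, -128, -1024, -8192]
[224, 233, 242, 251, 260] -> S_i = 224 + 9*i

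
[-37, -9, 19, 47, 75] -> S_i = -37 + 28*i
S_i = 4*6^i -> [4, 24, 144, 864, 5184]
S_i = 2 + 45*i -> [2, 47, 92, 137, 182]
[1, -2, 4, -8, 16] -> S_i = 1*-2^i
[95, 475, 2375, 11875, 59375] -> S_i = 95*5^i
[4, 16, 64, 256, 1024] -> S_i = 4*4^i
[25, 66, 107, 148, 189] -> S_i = 25 + 41*i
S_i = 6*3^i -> [6, 18, 54, 162, 486]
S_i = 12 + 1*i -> [12, 13, 14, 15, 16]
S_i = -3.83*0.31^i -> [-3.83, -1.19, -0.37, -0.11, -0.04]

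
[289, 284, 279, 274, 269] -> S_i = 289 + -5*i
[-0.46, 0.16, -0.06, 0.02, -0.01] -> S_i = -0.46*(-0.35)^i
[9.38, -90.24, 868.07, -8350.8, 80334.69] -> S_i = 9.38*(-9.62)^i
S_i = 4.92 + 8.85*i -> [4.92, 13.77, 22.62, 31.47, 40.32]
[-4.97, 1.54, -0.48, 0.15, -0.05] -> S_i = -4.97*(-0.31)^i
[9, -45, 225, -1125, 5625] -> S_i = 9*-5^i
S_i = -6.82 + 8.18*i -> [-6.82, 1.36, 9.54, 17.72, 25.9]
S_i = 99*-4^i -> [99, -396, 1584, -6336, 25344]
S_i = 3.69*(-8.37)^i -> [3.69, -30.89, 258.51, -2163.73, 18110.41]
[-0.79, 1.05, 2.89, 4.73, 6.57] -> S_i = -0.79 + 1.84*i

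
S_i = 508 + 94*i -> [508, 602, 696, 790, 884]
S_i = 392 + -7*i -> [392, 385, 378, 371, 364]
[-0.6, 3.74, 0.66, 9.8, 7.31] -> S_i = Random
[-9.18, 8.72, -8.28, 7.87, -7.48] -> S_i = -9.18*(-0.95)^i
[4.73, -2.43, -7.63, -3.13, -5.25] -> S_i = Random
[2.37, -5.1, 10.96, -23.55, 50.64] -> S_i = 2.37*(-2.15)^i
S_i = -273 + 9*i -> [-273, -264, -255, -246, -237]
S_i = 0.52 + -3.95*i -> [0.52, -3.43, -7.38, -11.33, -15.28]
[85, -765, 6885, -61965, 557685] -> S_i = 85*-9^i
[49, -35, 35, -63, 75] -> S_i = Random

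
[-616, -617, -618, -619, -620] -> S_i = -616 + -1*i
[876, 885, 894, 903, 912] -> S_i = 876 + 9*i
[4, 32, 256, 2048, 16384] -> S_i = 4*8^i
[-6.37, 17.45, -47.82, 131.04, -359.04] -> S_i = -6.37*(-2.74)^i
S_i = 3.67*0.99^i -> [3.67, 3.63, 3.6, 3.56, 3.53]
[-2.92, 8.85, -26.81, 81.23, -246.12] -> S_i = -2.92*(-3.03)^i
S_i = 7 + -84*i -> [7, -77, -161, -245, -329]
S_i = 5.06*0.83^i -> [5.06, 4.2, 3.49, 2.89, 2.4]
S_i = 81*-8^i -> [81, -648, 5184, -41472, 331776]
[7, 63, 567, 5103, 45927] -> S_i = 7*9^i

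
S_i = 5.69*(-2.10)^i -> [5.69, -11.95, 25.09, -52.7, 110.66]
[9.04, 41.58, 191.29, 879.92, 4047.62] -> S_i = 9.04*4.60^i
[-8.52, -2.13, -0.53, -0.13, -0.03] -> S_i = -8.52*0.25^i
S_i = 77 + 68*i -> [77, 145, 213, 281, 349]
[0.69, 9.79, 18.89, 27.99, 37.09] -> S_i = 0.69 + 9.10*i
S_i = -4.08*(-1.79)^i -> [-4.08, 7.3, -13.07, 23.4, -41.89]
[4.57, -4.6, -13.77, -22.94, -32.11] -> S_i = 4.57 + -9.17*i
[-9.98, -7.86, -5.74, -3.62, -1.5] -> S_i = -9.98 + 2.12*i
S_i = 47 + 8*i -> [47, 55, 63, 71, 79]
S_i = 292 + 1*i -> [292, 293, 294, 295, 296]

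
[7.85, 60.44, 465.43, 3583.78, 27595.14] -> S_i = 7.85*7.70^i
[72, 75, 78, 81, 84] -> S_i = 72 + 3*i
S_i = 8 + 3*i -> [8, 11, 14, 17, 20]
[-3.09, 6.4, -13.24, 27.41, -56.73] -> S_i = -3.09*(-2.07)^i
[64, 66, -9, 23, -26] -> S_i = Random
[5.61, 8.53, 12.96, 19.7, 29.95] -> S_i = 5.61*1.52^i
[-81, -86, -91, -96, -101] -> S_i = -81 + -5*i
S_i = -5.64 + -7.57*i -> [-5.64, -13.21, -20.78, -28.35, -35.92]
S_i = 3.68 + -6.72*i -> [3.68, -3.04, -9.76, -16.48, -23.2]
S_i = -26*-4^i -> [-26, 104, -416, 1664, -6656]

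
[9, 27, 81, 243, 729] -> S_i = 9*3^i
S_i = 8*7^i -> [8, 56, 392, 2744, 19208]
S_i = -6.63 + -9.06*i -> [-6.63, -15.69, -24.75, -33.81, -42.87]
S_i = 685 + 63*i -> [685, 748, 811, 874, 937]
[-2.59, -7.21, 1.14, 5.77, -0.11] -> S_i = Random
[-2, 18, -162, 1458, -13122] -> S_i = -2*-9^i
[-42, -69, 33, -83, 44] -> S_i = Random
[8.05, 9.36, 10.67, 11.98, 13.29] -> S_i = 8.05 + 1.31*i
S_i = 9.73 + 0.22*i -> [9.73, 9.95, 10.17, 10.39, 10.61]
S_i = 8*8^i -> [8, 64, 512, 4096, 32768]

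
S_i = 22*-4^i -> [22, -88, 352, -1408, 5632]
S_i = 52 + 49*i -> [52, 101, 150, 199, 248]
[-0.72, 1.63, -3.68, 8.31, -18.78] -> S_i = -0.72*(-2.26)^i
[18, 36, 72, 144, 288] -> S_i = 18*2^i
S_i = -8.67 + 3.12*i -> [-8.67, -5.55, -2.43, 0.69, 3.81]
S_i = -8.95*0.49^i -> [-8.95, -4.39, -2.15, -1.05, -0.52]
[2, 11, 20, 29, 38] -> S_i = 2 + 9*i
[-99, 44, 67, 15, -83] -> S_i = Random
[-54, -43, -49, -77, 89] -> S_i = Random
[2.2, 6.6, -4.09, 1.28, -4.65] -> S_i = Random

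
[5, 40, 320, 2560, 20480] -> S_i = 5*8^i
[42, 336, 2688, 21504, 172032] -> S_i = 42*8^i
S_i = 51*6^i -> [51, 306, 1836, 11016, 66096]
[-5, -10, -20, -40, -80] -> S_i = -5*2^i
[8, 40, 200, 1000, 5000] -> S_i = 8*5^i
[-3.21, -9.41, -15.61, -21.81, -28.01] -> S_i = -3.21 + -6.20*i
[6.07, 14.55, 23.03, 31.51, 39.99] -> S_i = 6.07 + 8.48*i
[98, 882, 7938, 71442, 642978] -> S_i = 98*9^i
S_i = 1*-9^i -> [1, -9, 81, -729, 6561]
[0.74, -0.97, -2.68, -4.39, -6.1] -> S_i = 0.74 + -1.71*i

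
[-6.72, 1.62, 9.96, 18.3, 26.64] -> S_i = -6.72 + 8.34*i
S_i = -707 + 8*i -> [-707, -699, -691, -683, -675]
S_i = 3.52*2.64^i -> [3.52, 9.29, 24.53, 64.77, 170.99]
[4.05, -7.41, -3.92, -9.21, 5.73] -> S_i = Random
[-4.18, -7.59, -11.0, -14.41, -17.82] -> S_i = -4.18 + -3.41*i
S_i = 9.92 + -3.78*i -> [9.92, 6.14, 2.36, -1.42, -5.2]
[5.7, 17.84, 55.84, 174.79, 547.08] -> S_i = 5.70*3.13^i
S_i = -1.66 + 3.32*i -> [-1.66, 1.66, 4.98, 8.3, 11.62]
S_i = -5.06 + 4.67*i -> [-5.06, -0.39, 4.28, 8.95, 13.62]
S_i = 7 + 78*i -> [7, 85, 163, 241, 319]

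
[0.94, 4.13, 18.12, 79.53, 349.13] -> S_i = 0.94*4.39^i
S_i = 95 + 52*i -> [95, 147, 199, 251, 303]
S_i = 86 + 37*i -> [86, 123, 160, 197, 234]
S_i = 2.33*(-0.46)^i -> [2.33, -1.07, 0.49, -0.23, 0.1]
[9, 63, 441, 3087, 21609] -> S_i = 9*7^i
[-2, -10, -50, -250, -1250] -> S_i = -2*5^i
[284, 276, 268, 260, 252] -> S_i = 284 + -8*i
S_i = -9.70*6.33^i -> [-9.7, -61.4, -388.67, -2460.27, -15573.51]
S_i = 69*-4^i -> [69, -276, 1104, -4416, 17664]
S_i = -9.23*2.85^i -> [-9.23, -26.31, -74.97, -213.67, -608.95]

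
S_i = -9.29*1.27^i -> [-9.29, -11.8, -14.98, -19.03, -24.17]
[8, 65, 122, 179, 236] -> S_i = 8 + 57*i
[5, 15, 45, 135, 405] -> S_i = 5*3^i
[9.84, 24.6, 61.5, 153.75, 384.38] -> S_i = 9.84*2.50^i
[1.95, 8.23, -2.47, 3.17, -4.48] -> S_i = Random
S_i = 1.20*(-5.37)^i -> [1.2, -6.44, 34.6, -185.82, 997.88]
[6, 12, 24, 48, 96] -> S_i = 6*2^i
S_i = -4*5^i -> [-4, -20, -100, -500, -2500]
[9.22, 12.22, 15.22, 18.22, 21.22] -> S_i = 9.22 + 3.00*i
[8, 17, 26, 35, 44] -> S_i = 8 + 9*i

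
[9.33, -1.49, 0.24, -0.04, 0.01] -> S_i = 9.33*(-0.16)^i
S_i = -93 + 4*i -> [-93, -89, -85, -81, -77]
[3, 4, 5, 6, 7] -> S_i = 3 + 1*i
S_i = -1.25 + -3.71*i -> [-1.25, -4.96, -8.67, -12.38, -16.09]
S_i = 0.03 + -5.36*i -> [0.03, -5.33, -10.69, -16.05, -21.41]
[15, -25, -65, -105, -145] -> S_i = 15 + -40*i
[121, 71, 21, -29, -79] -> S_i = 121 + -50*i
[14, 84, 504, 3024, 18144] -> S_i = 14*6^i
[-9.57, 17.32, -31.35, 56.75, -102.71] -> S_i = -9.57*(-1.81)^i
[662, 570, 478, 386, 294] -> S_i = 662 + -92*i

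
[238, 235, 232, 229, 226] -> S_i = 238 + -3*i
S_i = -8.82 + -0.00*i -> [-8.82, -8.82, -8.82, -8.82, -8.82]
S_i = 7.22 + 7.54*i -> [7.22, 14.76, 22.3, 29.84, 37.38]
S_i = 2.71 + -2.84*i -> [2.71, -0.13, -2.97, -5.81, -8.65]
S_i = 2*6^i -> [2, 12, 72, 432, 2592]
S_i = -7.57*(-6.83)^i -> [-7.57, 51.7, -353.13, 2411.89, -16473.23]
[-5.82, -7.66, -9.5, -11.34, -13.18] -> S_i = -5.82 + -1.84*i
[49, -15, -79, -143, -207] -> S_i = 49 + -64*i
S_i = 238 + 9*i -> [238, 247, 256, 265, 274]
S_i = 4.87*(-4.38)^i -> [4.87, -21.33, 93.43, -409.21, 1792.36]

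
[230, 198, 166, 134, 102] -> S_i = 230 + -32*i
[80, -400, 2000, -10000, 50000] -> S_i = 80*-5^i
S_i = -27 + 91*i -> [-27, 64, 155, 246, 337]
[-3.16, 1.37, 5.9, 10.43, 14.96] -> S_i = -3.16 + 4.53*i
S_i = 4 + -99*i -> [4, -95, -194, -293, -392]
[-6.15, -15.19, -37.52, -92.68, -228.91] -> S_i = -6.15*2.47^i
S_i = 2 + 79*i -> [2, 81, 160, 239, 318]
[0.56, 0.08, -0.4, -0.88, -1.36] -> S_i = 0.56 + -0.48*i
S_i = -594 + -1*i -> [-594, -595, -596, -597, -598]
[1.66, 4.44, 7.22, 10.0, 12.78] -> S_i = 1.66 + 2.78*i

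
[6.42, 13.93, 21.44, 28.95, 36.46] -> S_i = 6.42 + 7.51*i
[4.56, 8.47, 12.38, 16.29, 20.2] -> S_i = 4.56 + 3.91*i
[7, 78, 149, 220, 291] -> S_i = 7 + 71*i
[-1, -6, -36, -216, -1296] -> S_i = -1*6^i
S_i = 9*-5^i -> [9, -45, 225, -1125, 5625]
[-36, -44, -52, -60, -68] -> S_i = -36 + -8*i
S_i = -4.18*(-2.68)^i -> [-4.18, 11.2, -30.02, 80.46, -215.63]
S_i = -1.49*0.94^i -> [-1.49, -1.4, -1.32, -1.24, -1.16]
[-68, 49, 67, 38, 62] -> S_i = Random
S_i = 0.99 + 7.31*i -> [0.99, 8.3, 15.61, 22.92, 30.23]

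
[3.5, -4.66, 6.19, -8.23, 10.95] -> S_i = 3.50*(-1.33)^i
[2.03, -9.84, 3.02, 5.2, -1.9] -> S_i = Random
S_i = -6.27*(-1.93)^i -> [-6.27, 12.1, -23.36, 45.08, -87.0]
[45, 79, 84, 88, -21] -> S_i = Random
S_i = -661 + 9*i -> [-661, -652, -643, -634, -625]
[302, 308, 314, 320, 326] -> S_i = 302 + 6*i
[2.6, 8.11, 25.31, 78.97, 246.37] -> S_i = 2.60*3.12^i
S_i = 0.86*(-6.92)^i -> [0.86, -5.95, 41.18, -284.98, 1972.07]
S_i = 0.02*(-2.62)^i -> [0.02, -0.05, 0.14, -0.36, 0.94]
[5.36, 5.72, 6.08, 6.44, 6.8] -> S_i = 5.36 + 0.36*i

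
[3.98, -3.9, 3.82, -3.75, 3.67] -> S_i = 3.98*(-0.98)^i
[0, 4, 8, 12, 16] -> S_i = 0 + 4*i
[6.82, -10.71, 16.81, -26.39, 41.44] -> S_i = 6.82*(-1.57)^i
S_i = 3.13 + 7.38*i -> [3.13, 10.51, 17.89, 25.27, 32.65]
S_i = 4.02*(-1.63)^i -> [4.02, -6.55, 10.68, -17.41, 28.38]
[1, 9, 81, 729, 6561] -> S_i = 1*9^i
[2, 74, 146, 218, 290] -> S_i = 2 + 72*i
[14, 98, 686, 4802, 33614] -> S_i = 14*7^i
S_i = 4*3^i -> [4, 12, 36, 108, 324]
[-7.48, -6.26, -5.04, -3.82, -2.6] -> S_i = -7.48 + 1.22*i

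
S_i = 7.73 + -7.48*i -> [7.73, 0.25, -7.23, -14.71, -22.19]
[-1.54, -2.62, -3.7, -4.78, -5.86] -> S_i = -1.54 + -1.08*i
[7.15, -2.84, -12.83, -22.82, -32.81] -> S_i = 7.15 + -9.99*i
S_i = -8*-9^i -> [-8, 72, -648, 5832, -52488]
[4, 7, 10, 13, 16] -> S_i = 4 + 3*i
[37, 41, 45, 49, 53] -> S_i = 37 + 4*i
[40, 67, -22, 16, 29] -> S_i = Random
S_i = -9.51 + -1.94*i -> [-9.51, -11.45, -13.39, -15.33, -17.27]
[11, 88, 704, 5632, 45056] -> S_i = 11*8^i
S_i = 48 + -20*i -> [48, 28, 8, -12, -32]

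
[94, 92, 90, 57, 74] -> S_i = Random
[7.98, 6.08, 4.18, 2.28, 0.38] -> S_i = 7.98 + -1.90*i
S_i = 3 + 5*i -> [3, 8, 13, 18, 23]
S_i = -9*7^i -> [-9, -63, -441, -3087, -21609]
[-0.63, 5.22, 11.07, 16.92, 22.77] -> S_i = -0.63 + 5.85*i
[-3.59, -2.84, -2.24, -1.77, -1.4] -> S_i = -3.59*0.79^i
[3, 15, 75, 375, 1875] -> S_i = 3*5^i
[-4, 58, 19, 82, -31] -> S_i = Random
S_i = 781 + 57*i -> [781, 838, 895, 952, 1009]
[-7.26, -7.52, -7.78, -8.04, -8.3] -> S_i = -7.26 + -0.26*i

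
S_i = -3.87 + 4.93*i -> [-3.87, 1.06, 5.99, 10.92, 15.85]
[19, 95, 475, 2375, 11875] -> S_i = 19*5^i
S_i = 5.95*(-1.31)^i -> [5.95, -7.79, 10.21, -13.38, 17.52]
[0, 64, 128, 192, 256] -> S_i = 0 + 64*i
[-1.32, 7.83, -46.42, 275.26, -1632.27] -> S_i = -1.32*(-5.93)^i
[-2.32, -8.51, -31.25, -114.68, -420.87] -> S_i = -2.32*3.67^i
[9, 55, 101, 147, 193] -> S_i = 9 + 46*i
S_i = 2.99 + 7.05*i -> [2.99, 10.04, 17.09, 24.14, 31.19]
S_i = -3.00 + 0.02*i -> [-3.0, -2.98, -2.96, -2.94, -2.92]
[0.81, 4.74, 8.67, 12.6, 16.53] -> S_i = 0.81 + 3.93*i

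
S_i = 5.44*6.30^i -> [5.44, 34.27, 215.91, 1360.26, 8569.61]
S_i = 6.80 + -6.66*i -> [6.8, 0.14, -6.52, -13.18, -19.84]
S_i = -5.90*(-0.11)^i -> [-5.9, 0.65, -0.07, 0.01, -0.0]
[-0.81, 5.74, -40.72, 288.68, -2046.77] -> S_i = -0.81*(-7.09)^i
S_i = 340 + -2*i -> [340, 338, 336, 334, 332]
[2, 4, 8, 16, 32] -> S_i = 2*2^i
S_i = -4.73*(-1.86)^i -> [-4.73, 8.8, -16.36, 30.44, -56.61]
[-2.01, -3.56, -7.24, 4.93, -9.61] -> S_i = Random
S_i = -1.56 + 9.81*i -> [-1.56, 8.25, 18.06, 27.87, 37.68]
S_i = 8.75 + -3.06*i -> [8.75, 5.69, 2.63, -0.43, -3.49]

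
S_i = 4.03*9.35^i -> [4.03, 37.68, 352.31, 3294.12, 30800.05]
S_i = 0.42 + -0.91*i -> [0.42, -0.49, -1.4, -2.31, -3.22]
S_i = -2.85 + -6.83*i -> [-2.85, -9.68, -16.51, -23.34, -30.17]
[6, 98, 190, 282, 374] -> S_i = 6 + 92*i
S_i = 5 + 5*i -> [5, 10, 15, 20, 25]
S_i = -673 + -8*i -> [-673, -681, -689, -697, -705]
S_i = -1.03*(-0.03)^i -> [-1.03, 0.03, -0.0, 0.0, -0.0]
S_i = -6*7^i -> [-6, -42, -294, -2058, -14406]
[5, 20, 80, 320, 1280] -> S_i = 5*4^i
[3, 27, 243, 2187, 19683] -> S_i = 3*9^i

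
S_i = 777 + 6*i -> [777, 783, 789, 795, 801]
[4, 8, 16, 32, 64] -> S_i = 4*2^i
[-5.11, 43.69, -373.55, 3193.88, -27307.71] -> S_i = -5.11*(-8.55)^i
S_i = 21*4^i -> [21, 84, 336, 1344, 5376]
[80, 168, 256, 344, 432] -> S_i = 80 + 88*i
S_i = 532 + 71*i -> [532, 603, 674, 745, 816]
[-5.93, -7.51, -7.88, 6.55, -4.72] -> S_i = Random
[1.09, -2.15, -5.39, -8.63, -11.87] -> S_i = 1.09 + -3.24*i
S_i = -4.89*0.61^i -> [-4.89, -2.98, -1.82, -1.11, -0.68]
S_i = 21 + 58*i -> [21, 79, 137, 195, 253]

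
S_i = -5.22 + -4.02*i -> [-5.22, -9.24, -13.26, -17.28, -21.3]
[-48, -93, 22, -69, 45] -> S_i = Random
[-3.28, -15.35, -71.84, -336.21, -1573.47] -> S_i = -3.28*4.68^i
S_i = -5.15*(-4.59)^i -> [-5.15, 23.64, -108.5, 498.02, -2285.9]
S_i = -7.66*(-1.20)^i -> [-7.66, 9.19, -11.03, 13.24, -15.88]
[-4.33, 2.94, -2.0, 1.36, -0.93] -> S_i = -4.33*(-0.68)^i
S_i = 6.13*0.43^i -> [6.13, 2.64, 1.13, 0.49, 0.21]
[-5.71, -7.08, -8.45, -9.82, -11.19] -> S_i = -5.71 + -1.37*i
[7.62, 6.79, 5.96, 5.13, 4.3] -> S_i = 7.62 + -0.83*i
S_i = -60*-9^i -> [-60, 540, -4860, 43740, -393660]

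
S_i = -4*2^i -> [-4, -8, -16, -32, -64]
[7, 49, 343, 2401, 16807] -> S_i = 7*7^i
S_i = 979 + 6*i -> [979, 985, 991, 997, 1003]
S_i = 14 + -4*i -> [14, 10, 6, 2, -2]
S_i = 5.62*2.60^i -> [5.62, 14.61, 37.99, 98.78, 256.82]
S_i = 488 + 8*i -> [488, 496, 504, 512, 520]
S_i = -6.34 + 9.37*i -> [-6.34, 3.03, 12.4, 21.77, 31.14]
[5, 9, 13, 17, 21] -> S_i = 5 + 4*i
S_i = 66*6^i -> [66, 396, 2376, 14256, 85536]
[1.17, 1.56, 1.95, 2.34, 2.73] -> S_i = 1.17 + 0.39*i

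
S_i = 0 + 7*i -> [0, 7, 14, 21, 28]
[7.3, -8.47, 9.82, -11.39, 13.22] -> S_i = 7.30*(-1.16)^i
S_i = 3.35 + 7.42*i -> [3.35, 10.77, 18.19, 25.61, 33.03]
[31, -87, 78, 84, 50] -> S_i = Random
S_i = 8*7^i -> [8, 56, 392, 2744, 19208]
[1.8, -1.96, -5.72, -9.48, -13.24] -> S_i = 1.80 + -3.76*i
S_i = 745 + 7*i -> [745, 752, 759, 766, 773]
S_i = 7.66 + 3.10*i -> [7.66, 10.76, 13.86, 16.96, 20.06]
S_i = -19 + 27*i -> [-19, 8, 35, 62, 89]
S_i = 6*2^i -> [6, 12, 24, 48, 96]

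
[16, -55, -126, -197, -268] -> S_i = 16 + -71*i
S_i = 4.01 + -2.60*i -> [4.01, 1.41, -1.19, -3.79, -6.39]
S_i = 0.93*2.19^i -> [0.93, 2.04, 4.46, 9.77, 21.39]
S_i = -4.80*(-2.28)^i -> [-4.8, 10.94, -24.95, 56.89, -129.71]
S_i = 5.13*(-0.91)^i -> [5.13, -4.67, 4.25, -3.87, 3.52]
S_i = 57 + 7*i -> [57, 64, 71, 78, 85]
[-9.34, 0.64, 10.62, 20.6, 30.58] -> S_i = -9.34 + 9.98*i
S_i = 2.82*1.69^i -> [2.82, 4.77, 8.05, 13.61, 23.0]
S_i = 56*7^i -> [56, 392, 2744, 19208, 134456]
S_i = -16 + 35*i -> [-16, 19, 54, 89, 124]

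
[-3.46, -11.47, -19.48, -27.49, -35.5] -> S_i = -3.46 + -8.01*i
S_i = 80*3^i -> [80, 240, 720, 2160, 6480]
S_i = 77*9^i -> [77, 693, 6237, 56133, 505197]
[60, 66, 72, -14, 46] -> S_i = Random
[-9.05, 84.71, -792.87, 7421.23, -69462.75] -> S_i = -9.05*(-9.36)^i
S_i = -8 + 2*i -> [-8, -6, -4, -2, 0]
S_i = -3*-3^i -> [-3, 9, -27, 81, -243]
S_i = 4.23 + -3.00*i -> [4.23, 1.23, -1.77, -4.77, -7.77]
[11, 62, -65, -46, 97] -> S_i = Random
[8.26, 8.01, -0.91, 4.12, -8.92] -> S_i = Random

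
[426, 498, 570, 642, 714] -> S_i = 426 + 72*i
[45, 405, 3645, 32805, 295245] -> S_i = 45*9^i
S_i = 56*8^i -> [56, 448, 3584, 28672, 229376]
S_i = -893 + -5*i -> [-893, -898, -903, -908, -913]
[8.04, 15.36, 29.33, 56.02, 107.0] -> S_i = 8.04*1.91^i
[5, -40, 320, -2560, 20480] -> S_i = 5*-8^i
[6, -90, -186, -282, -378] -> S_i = 6 + -96*i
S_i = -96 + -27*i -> [-96, -123, -150, -177, -204]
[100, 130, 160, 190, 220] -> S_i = 100 + 30*i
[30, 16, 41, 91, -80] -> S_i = Random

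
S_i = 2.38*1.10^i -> [2.38, 2.62, 2.88, 3.17, 3.48]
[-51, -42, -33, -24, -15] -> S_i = -51 + 9*i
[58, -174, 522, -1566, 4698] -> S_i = 58*-3^i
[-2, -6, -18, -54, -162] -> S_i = -2*3^i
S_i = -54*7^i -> [-54, -378, -2646, -18522, -129654]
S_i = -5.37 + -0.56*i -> [-5.37, -5.93, -6.49, -7.05, -7.61]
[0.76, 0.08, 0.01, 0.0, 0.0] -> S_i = 0.76*0.10^i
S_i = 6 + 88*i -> [6, 94, 182, 270, 358]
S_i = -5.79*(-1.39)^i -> [-5.79, 8.05, -11.19, 15.55, -21.61]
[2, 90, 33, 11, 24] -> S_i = Random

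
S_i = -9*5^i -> [-9, -45, -225, -1125, -5625]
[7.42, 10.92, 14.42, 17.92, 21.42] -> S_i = 7.42 + 3.50*i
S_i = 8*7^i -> [8, 56, 392, 2744, 19208]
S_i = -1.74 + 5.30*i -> [-1.74, 3.56, 8.86, 14.16, 19.46]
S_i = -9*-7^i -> [-9, 63, -441, 3087, -21609]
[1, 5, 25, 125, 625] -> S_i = 1*5^i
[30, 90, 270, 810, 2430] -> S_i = 30*3^i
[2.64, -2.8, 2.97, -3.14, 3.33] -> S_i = 2.64*(-1.06)^i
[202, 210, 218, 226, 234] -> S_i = 202 + 8*i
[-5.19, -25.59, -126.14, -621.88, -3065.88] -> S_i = -5.19*4.93^i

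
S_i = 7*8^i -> [7, 56, 448, 3584, 28672]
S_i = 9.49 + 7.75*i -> [9.49, 17.24, 24.99, 32.74, 40.49]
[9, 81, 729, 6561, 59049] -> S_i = 9*9^i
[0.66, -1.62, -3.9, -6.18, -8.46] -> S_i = 0.66 + -2.28*i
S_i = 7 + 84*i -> [7, 91, 175, 259, 343]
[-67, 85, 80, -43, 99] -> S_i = Random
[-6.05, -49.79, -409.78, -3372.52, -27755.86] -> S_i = -6.05*8.23^i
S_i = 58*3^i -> [58, 174, 522, 1566, 4698]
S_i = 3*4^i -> [3, 12, 48, 192, 768]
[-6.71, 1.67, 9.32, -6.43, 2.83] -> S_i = Random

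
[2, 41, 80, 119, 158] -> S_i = 2 + 39*i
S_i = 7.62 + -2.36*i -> [7.62, 5.26, 2.9, 0.54, -1.82]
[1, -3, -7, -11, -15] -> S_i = 1 + -4*i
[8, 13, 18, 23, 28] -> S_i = 8 + 5*i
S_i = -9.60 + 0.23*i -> [-9.6, -9.37, -9.14, -8.91, -8.68]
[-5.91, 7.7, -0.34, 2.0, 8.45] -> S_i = Random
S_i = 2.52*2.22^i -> [2.52, 5.59, 12.42, 27.57, 61.21]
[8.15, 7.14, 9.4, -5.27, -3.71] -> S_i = Random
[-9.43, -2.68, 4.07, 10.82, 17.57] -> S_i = -9.43 + 6.75*i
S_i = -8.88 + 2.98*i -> [-8.88, -5.9, -2.92, 0.06, 3.04]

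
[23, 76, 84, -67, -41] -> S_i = Random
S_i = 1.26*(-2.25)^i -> [1.26, -2.84, 6.38, -14.35, 32.29]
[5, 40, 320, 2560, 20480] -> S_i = 5*8^i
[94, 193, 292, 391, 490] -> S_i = 94 + 99*i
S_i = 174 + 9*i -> [174, 183, 192, 201, 210]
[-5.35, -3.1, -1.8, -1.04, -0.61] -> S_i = -5.35*0.58^i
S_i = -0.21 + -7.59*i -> [-0.21, -7.8, -15.39, -22.98, -30.57]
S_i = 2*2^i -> [2, 4, 8, 16, 32]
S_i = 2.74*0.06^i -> [2.74, 0.16, 0.01, 0.0, 0.0]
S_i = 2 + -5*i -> [2, -3, -8, -13, -18]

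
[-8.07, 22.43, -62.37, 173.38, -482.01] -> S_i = -8.07*(-2.78)^i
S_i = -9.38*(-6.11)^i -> [-9.38, 57.31, -350.18, 2139.57, -13072.77]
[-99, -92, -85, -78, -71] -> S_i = -99 + 7*i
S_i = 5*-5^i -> [5, -25, 125, -625, 3125]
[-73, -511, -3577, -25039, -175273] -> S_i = -73*7^i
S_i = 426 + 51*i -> [426, 477, 528, 579, 630]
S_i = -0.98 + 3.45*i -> [-0.98, 2.47, 5.92, 9.37, 12.82]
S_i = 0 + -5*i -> [0, -5, -10, -15, -20]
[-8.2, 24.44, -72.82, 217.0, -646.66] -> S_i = -8.20*(-2.98)^i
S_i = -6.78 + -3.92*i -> [-6.78, -10.7, -14.62, -18.54, -22.46]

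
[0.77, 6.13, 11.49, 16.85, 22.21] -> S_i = 0.77 + 5.36*i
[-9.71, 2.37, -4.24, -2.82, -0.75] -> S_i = Random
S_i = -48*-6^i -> [-48, 288, -1728, 10368, -62208]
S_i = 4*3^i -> [4, 12, 36, 108, 324]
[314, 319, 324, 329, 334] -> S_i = 314 + 5*i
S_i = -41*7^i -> [-41, -287, -2009, -14063, -98441]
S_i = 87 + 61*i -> [87, 148, 209, 270, 331]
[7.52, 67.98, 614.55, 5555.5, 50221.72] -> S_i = 7.52*9.04^i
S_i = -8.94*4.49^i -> [-8.94, -40.14, -180.23, -809.24, -3633.48]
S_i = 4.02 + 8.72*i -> [4.02, 12.74, 21.46, 30.18, 38.9]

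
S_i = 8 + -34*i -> [8, -26, -60, -94, -128]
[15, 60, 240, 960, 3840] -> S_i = 15*4^i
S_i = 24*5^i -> [24, 120, 600, 3000, 15000]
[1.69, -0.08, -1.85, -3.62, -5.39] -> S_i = 1.69 + -1.77*i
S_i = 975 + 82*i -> [975, 1057, 1139, 1221, 1303]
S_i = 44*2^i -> [44, 88, 176, 352, 704]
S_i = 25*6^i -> [25, 150, 900, 5400, 32400]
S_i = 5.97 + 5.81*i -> [5.97, 11.78, 17.59, 23.4, 29.21]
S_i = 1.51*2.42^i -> [1.51, 3.65, 8.84, 21.4, 51.79]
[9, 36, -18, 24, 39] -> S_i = Random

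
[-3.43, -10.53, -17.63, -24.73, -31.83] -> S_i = -3.43 + -7.10*i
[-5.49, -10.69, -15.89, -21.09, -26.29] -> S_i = -5.49 + -5.20*i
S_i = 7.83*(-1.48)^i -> [7.83, -11.59, 17.15, -25.38, 37.57]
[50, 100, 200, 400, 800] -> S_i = 50*2^i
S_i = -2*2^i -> [-2, -4, -8, -16, -32]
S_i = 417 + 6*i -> [417, 423, 429, 435, 441]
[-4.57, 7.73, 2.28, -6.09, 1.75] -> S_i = Random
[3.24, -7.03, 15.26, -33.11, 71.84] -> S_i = 3.24*(-2.17)^i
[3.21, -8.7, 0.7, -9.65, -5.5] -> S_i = Random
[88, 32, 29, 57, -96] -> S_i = Random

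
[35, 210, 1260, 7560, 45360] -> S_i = 35*6^i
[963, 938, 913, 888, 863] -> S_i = 963 + -25*i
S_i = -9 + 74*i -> [-9, 65, 139, 213, 287]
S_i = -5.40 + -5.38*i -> [-5.4, -10.78, -16.16, -21.54, -26.92]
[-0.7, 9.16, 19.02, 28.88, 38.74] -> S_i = -0.70 + 9.86*i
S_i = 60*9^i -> [60, 540, 4860, 43740, 393660]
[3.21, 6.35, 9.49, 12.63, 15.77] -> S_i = 3.21 + 3.14*i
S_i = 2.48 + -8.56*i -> [2.48, -6.08, -14.64, -23.2, -31.76]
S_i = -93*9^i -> [-93, -837, -7533, -67797, -610173]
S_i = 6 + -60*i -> [6, -54, -114, -174, -234]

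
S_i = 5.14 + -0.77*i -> [5.14, 4.37, 3.6, 2.83, 2.06]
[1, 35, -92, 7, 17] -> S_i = Random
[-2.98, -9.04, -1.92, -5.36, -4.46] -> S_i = Random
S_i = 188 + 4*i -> [188, 192, 196, 200, 204]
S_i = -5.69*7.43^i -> [-5.69, -42.28, -314.12, -2333.88, -17340.74]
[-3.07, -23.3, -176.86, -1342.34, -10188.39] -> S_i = -3.07*7.59^i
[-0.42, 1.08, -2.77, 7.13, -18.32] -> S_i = -0.42*(-2.57)^i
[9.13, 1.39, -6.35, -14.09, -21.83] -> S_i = 9.13 + -7.74*i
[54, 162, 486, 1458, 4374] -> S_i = 54*3^i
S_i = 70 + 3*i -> [70, 73, 76, 79, 82]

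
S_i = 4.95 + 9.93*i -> [4.95, 14.88, 24.81, 34.74, 44.67]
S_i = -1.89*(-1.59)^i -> [-1.89, 3.01, -4.78, 7.6, -12.08]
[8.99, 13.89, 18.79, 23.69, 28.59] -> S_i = 8.99 + 4.90*i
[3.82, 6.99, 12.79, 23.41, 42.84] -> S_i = 3.82*1.83^i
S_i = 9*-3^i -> [9, -27, 81, -243, 729]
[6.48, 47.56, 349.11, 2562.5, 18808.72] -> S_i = 6.48*7.34^i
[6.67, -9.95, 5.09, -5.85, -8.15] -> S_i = Random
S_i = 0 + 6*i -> [0, 6, 12, 18, 24]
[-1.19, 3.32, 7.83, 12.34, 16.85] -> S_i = -1.19 + 4.51*i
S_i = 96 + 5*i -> [96, 101, 106, 111, 116]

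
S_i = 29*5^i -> [29, 145, 725, 3625, 18125]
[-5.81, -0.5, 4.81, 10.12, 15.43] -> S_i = -5.81 + 5.31*i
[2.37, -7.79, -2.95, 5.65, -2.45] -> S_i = Random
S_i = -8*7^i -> [-8, -56, -392, -2744, -19208]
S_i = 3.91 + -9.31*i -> [3.91, -5.4, -14.71, -24.02, -33.33]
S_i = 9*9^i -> [9, 81, 729, 6561, 59049]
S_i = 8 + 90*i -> [8, 98, 188, 278, 368]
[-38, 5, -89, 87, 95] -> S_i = Random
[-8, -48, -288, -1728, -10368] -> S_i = -8*6^i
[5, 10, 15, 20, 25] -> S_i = 5 + 5*i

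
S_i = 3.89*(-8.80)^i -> [3.89, -34.23, 301.24, -2650.93, 23328.15]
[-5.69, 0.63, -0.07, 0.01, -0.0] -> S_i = -5.69*(-0.11)^i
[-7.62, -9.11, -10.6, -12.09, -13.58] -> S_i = -7.62 + -1.49*i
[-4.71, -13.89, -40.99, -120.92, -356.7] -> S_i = -4.71*2.95^i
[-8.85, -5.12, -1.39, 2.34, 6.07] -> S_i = -8.85 + 3.73*i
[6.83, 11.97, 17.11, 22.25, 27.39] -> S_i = 6.83 + 5.14*i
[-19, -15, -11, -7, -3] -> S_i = -19 + 4*i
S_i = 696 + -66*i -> [696, 630, 564, 498, 432]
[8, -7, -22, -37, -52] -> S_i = 8 + -15*i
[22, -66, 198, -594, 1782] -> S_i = 22*-3^i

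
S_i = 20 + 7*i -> [20, 27, 34, 41, 48]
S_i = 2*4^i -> [2, 8, 32, 128, 512]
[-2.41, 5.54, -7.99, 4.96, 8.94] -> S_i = Random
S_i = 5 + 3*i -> [5, 8, 11, 14, 17]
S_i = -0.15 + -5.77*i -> [-0.15, -5.92, -11.69, -17.46, -23.23]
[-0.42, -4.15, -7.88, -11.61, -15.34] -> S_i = -0.42 + -3.73*i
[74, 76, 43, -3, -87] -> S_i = Random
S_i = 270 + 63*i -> [270, 333, 396, 459, 522]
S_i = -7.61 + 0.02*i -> [-7.61, -7.59, -7.57, -7.55, -7.53]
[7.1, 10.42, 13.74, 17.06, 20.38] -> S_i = 7.10 + 3.32*i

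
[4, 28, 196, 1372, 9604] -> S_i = 4*7^i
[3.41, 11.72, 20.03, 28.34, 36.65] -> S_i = 3.41 + 8.31*i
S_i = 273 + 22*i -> [273, 295, 317, 339, 361]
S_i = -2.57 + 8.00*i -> [-2.57, 5.43, 13.43, 21.43, 29.43]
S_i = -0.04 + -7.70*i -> [-0.04, -7.74, -15.44, -23.14, -30.84]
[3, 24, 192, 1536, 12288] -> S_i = 3*8^i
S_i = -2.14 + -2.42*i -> [-2.14, -4.56, -6.98, -9.4, -11.82]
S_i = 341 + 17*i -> [341, 358, 375, 392, 409]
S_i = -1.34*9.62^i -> [-1.34, -12.89, -124.01, -1192.97, -11476.38]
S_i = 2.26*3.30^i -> [2.26, 7.46, 24.61, 81.22, 268.02]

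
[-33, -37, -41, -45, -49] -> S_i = -33 + -4*i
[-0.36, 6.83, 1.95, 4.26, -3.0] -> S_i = Random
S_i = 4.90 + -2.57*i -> [4.9, 2.33, -0.24, -2.81, -5.38]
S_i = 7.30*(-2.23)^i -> [7.3, -16.28, 36.3, -80.95, 180.53]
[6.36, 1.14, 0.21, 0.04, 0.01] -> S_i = 6.36*0.18^i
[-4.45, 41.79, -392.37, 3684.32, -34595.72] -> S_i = -4.45*(-9.39)^i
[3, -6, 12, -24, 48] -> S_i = 3*-2^i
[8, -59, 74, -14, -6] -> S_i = Random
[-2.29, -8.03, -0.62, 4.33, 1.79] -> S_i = Random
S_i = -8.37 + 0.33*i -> [-8.37, -8.04, -7.71, -7.38, -7.05]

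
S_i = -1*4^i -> [-1, -4, -16, -64, -256]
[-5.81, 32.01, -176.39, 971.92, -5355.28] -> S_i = -5.81*(-5.51)^i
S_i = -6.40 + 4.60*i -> [-6.4, -1.8, 2.8, 7.4, 12.0]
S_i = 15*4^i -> [15, 60, 240, 960, 3840]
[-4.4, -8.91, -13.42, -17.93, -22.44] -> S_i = -4.40 + -4.51*i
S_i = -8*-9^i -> [-8, 72, -648, 5832, -52488]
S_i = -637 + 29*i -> [-637, -608, -579, -550, -521]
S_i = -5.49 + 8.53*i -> [-5.49, 3.04, 11.57, 20.1, 28.63]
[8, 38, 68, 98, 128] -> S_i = 8 + 30*i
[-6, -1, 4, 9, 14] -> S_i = -6 + 5*i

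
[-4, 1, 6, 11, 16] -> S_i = -4 + 5*i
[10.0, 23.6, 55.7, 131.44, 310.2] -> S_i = 10.00*2.36^i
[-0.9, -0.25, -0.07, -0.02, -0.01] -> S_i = -0.90*0.28^i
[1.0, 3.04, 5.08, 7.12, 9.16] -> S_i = 1.00 + 2.04*i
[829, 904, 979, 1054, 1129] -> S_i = 829 + 75*i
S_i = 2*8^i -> [2, 16, 128, 1024, 8192]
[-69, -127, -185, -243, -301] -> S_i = -69 + -58*i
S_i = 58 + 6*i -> [58, 64, 70, 76, 82]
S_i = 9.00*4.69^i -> [9.0, 42.21, 197.96, 928.46, 4354.46]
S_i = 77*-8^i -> [77, -616, 4928, -39424, 315392]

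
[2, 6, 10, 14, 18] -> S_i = 2 + 4*i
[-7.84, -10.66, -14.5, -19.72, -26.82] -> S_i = -7.84*1.36^i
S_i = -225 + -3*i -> [-225, -228, -231, -234, -237]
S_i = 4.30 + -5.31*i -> [4.3, -1.01, -6.32, -11.63, -16.94]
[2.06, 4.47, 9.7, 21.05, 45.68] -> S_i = 2.06*2.17^i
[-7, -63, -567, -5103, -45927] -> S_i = -7*9^i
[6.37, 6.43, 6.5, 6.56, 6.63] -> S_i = 6.37*1.01^i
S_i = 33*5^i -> [33, 165, 825, 4125, 20625]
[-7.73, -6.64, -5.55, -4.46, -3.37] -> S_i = -7.73 + 1.09*i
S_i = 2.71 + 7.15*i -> [2.71, 9.86, 17.01, 24.16, 31.31]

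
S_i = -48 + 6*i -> [-48, -42, -36, -30, -24]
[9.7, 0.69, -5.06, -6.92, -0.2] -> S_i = Random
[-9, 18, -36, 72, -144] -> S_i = -9*-2^i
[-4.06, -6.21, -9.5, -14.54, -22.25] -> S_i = -4.06*1.53^i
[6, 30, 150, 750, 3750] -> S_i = 6*5^i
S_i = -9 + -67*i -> [-9, -76, -143, -210, -277]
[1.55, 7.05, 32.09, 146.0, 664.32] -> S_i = 1.55*4.55^i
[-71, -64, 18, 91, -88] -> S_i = Random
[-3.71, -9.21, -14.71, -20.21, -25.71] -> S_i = -3.71 + -5.50*i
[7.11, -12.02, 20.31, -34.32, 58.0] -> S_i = 7.11*(-1.69)^i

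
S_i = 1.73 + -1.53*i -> [1.73, 0.2, -1.33, -2.86, -4.39]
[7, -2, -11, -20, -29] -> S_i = 7 + -9*i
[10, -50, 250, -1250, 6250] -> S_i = 10*-5^i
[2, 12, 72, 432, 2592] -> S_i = 2*6^i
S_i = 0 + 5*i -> [0, 5, 10, 15, 20]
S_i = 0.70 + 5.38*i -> [0.7, 6.08, 11.46, 16.84, 22.22]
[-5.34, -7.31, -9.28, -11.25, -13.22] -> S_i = -5.34 + -1.97*i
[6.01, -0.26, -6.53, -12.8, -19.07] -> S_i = 6.01 + -6.27*i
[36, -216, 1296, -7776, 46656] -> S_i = 36*-6^i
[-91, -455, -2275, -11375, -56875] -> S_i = -91*5^i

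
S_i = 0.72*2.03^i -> [0.72, 1.46, 2.97, 6.02, 12.23]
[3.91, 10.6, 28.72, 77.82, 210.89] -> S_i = 3.91*2.71^i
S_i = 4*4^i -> [4, 16, 64, 256, 1024]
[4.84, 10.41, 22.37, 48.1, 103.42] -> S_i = 4.84*2.15^i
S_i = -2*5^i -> [-2, -10, -50, -250, -1250]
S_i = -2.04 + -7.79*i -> [-2.04, -9.83, -17.62, -25.41, -33.2]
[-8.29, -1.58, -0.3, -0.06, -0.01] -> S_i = -8.29*0.19^i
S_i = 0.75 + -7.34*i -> [0.75, -6.59, -13.93, -21.27, -28.61]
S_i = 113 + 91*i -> [113, 204, 295, 386, 477]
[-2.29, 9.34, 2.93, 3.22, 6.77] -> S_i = Random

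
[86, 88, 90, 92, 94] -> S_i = 86 + 2*i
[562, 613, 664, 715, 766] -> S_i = 562 + 51*i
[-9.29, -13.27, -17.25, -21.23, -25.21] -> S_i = -9.29 + -3.98*i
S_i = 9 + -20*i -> [9, -11, -31, -51, -71]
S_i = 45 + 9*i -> [45, 54, 63, 72, 81]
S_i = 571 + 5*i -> [571, 576, 581, 586, 591]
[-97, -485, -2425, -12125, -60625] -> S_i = -97*5^i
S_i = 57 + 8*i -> [57, 65, 73, 81, 89]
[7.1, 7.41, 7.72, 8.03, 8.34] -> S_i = 7.10 + 0.31*i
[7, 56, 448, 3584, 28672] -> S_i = 7*8^i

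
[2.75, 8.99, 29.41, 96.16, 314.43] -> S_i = 2.75*3.27^i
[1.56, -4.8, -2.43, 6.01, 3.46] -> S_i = Random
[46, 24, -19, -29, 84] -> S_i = Random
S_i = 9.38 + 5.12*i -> [9.38, 14.5, 19.62, 24.74, 29.86]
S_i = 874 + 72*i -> [874, 946, 1018, 1090, 1162]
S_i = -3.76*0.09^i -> [-3.76, -0.34, -0.03, -0.0, -0.0]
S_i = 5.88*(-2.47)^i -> [5.88, -14.52, 35.87, -88.61, 218.86]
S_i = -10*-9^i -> [-10, 90, -810, 7290, -65610]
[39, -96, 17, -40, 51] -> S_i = Random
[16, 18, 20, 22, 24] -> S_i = 16 + 2*i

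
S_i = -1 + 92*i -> [-1, 91, 183, 275, 367]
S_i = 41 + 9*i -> [41, 50, 59, 68, 77]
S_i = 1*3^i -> [1, 3, 9, 27, 81]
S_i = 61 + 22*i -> [61, 83, 105, 127, 149]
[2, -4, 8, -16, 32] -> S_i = 2*-2^i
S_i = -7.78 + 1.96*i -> [-7.78, -5.82, -3.86, -1.9, 0.06]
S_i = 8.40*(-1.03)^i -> [8.4, -8.65, 8.91, -9.18, 9.45]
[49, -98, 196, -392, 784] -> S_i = 49*-2^i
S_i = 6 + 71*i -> [6, 77, 148, 219, 290]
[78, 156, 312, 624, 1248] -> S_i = 78*2^i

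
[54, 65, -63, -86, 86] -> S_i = Random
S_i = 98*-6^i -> [98, -588, 3528, -21168, 127008]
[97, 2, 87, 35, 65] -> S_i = Random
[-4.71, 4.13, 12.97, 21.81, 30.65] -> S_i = -4.71 + 8.84*i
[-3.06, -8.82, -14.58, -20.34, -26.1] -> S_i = -3.06 + -5.76*i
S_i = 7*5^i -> [7, 35, 175, 875, 4375]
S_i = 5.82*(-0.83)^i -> [5.82, -4.83, 4.01, -3.33, 2.76]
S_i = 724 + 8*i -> [724, 732, 740, 748, 756]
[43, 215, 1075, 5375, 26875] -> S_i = 43*5^i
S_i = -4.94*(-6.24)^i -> [-4.94, 30.83, -192.35, 1200.27, -7489.72]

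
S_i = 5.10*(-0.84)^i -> [5.1, -4.28, 3.6, -3.02, 2.54]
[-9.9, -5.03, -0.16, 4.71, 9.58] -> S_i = -9.90 + 4.87*i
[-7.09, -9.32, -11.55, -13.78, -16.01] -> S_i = -7.09 + -2.23*i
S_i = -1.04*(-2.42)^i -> [-1.04, 2.52, -6.09, 14.74, -35.67]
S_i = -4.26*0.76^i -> [-4.26, -3.24, -2.46, -1.87, -1.42]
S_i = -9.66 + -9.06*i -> [-9.66, -18.72, -27.78, -36.84, -45.9]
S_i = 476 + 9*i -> [476, 485, 494, 503, 512]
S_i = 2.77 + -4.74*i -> [2.77, -1.97, -6.71, -11.45, -16.19]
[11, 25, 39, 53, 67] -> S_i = 11 + 14*i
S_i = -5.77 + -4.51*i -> [-5.77, -10.28, -14.79, -19.3, -23.81]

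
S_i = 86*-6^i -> [86, -516, 3096, -18576, 111456]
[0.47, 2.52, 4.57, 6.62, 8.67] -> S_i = 0.47 + 2.05*i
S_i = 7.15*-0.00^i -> [7.15, -0.0, 0.0, -0.0, 0.0]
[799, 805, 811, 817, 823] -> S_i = 799 + 6*i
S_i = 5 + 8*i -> [5, 13, 21, 29, 37]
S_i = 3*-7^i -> [3, -21, 147, -1029, 7203]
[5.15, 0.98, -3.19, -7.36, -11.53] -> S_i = 5.15 + -4.17*i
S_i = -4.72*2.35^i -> [-4.72, -11.09, -26.07, -61.26, -143.95]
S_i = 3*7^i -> [3, 21, 147, 1029, 7203]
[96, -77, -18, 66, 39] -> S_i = Random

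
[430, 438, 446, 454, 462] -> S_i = 430 + 8*i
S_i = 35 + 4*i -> [35, 39, 43, 47, 51]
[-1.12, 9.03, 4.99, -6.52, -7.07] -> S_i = Random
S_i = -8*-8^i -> [-8, 64, -512, 4096, -32768]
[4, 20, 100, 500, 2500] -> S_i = 4*5^i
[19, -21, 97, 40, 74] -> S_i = Random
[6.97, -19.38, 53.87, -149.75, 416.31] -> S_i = 6.97*(-2.78)^i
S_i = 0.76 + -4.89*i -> [0.76, -4.13, -9.02, -13.91, -18.8]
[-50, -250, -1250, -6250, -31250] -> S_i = -50*5^i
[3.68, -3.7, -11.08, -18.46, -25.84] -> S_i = 3.68 + -7.38*i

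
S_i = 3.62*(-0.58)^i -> [3.62, -2.1, 1.22, -0.71, 0.41]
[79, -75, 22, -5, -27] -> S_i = Random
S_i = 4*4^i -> [4, 16, 64, 256, 1024]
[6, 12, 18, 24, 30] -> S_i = 6 + 6*i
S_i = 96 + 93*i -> [96, 189, 282, 375, 468]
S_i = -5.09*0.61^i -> [-5.09, -3.1, -1.89, -1.16, -0.7]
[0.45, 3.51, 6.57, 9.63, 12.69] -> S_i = 0.45 + 3.06*i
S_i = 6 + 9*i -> [6, 15, 24, 33, 42]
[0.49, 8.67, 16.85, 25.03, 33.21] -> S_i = 0.49 + 8.18*i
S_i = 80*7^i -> [80, 560, 3920, 27440, 192080]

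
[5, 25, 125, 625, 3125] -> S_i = 5*5^i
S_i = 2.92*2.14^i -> [2.92, 6.25, 13.37, 28.62, 61.24]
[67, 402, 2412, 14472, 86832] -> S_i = 67*6^i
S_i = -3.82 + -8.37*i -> [-3.82, -12.19, -20.56, -28.93, -37.3]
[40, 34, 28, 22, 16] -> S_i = 40 + -6*i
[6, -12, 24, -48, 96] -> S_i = 6*-2^i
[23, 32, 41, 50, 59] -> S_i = 23 + 9*i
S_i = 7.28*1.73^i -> [7.28, 12.59, 21.79, 37.69, 65.21]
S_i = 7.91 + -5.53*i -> [7.91, 2.38, -3.15, -8.68, -14.21]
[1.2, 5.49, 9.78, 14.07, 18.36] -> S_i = 1.20 + 4.29*i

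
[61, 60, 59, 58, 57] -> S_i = 61 + -1*i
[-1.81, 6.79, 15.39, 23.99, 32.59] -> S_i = -1.81 + 8.60*i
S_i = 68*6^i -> [68, 408, 2448, 14688, 88128]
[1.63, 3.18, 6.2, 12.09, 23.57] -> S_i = 1.63*1.95^i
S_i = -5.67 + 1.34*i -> [-5.67, -4.33, -2.99, -1.65, -0.31]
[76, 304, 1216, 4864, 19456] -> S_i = 76*4^i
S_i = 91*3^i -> [91, 273, 819, 2457, 7371]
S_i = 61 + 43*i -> [61, 104, 147, 190, 233]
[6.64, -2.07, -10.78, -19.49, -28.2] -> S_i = 6.64 + -8.71*i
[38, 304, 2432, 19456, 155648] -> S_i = 38*8^i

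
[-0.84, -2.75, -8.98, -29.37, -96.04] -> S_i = -0.84*3.27^i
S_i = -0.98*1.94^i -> [-0.98, -1.9, -3.69, -7.16, -13.88]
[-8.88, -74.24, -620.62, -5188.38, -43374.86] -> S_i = -8.88*8.36^i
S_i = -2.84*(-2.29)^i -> [-2.84, 6.5, -14.89, 34.11, -78.1]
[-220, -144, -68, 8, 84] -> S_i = -220 + 76*i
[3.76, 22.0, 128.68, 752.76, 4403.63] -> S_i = 3.76*5.85^i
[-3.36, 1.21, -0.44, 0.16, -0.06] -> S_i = -3.36*(-0.36)^i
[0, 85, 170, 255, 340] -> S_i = 0 + 85*i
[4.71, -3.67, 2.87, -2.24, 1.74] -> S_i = 4.71*(-0.78)^i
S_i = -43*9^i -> [-43, -387, -3483, -31347, -282123]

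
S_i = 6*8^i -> [6, 48, 384, 3072, 24576]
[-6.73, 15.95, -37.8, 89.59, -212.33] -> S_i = -6.73*(-2.37)^i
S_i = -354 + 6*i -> [-354, -348, -342, -336, -330]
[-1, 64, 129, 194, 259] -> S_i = -1 + 65*i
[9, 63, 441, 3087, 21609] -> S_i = 9*7^i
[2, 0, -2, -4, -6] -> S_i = 2 + -2*i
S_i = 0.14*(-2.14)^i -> [0.14, -0.3, 0.64, -1.37, 2.94]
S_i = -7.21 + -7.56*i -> [-7.21, -14.77, -22.33, -29.89, -37.45]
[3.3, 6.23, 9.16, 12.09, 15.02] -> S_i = 3.30 + 2.93*i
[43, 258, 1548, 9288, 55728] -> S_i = 43*6^i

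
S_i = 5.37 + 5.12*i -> [5.37, 10.49, 15.61, 20.73, 25.85]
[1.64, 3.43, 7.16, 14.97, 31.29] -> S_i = 1.64*2.09^i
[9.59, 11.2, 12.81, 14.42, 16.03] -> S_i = 9.59 + 1.61*i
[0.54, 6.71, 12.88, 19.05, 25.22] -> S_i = 0.54 + 6.17*i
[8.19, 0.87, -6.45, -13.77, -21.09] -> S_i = 8.19 + -7.32*i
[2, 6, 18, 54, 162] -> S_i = 2*3^i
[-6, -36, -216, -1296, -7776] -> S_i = -6*6^i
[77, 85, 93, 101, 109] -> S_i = 77 + 8*i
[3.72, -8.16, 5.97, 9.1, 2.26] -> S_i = Random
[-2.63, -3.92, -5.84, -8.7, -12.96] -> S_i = -2.63*1.49^i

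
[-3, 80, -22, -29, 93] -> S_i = Random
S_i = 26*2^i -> [26, 52, 104, 208, 416]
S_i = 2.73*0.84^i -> [2.73, 2.29, 1.93, 1.62, 1.36]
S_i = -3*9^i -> [-3, -27, -243, -2187, -19683]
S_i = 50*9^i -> [50, 450, 4050, 36450, 328050]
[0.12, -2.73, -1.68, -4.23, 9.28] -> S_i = Random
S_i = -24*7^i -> [-24, -168, -1176, -8232, -57624]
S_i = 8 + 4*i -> [8, 12, 16, 20, 24]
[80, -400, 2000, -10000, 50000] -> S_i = 80*-5^i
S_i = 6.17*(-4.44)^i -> [6.17, -27.39, 121.63, -540.05, 2397.82]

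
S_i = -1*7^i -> [-1, -7, -49, -343, -2401]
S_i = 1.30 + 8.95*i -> [1.3, 10.25, 19.2, 28.15, 37.1]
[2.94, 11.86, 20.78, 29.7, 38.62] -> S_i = 2.94 + 8.92*i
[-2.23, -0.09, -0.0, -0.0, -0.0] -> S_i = -2.23*0.04^i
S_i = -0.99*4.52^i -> [-0.99, -4.47, -20.23, -91.42, -413.23]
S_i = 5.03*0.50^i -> [5.03, 2.52, 1.26, 0.63, 0.31]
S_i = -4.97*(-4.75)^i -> [-4.97, 23.61, -112.14, 532.64, -2530.06]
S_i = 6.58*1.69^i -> [6.58, 11.12, 18.79, 31.76, 53.68]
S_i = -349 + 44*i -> [-349, -305, -261, -217, -173]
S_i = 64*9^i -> [64, 576, 5184, 46656, 419904]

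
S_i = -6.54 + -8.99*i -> [-6.54, -15.53, -24.52, -33.51, -42.5]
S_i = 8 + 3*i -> [8, 11, 14, 17, 20]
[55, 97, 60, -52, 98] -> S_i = Random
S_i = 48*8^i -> [48, 384, 3072, 24576, 196608]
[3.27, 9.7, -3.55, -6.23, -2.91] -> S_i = Random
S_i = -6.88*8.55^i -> [-6.88, -58.82, -502.95, -4300.18, -36766.55]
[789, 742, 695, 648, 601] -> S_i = 789 + -47*i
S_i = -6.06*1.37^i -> [-6.06, -8.3, -11.37, -15.58, -21.35]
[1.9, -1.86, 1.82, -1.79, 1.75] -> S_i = 1.90*(-0.98)^i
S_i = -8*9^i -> [-8, -72, -648, -5832, -52488]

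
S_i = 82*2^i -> [82, 164, 328, 656, 1312]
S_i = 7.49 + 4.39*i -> [7.49, 11.88, 16.27, 20.66, 25.05]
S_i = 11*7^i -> [11, 77, 539, 3773, 26411]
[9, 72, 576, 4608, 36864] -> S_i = 9*8^i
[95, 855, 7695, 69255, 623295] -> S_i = 95*9^i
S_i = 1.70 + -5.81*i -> [1.7, -4.11, -9.92, -15.73, -21.54]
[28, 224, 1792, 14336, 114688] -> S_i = 28*8^i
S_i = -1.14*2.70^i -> [-1.14, -3.08, -8.31, -22.44, -60.58]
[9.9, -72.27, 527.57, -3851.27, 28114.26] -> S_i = 9.90*(-7.30)^i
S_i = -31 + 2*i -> [-31, -29, -27, -25, -23]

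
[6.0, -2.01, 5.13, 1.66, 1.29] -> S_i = Random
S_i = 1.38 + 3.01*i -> [1.38, 4.39, 7.4, 10.41, 13.42]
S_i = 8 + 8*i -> [8, 16, 24, 32, 40]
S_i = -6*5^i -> [-6, -30, -150, -750, -3750]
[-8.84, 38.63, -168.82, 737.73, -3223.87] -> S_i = -8.84*(-4.37)^i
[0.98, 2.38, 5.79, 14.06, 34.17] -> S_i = 0.98*2.43^i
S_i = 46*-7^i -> [46, -322, 2254, -15778, 110446]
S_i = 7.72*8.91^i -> [7.72, 68.79, 612.88, 5460.73, 48655.07]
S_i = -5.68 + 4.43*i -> [-5.68, -1.25, 3.18, 7.61, 12.04]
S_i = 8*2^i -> [8, 16, 32, 64, 128]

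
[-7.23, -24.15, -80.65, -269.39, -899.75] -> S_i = -7.23*3.34^i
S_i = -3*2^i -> [-3, -6, -12, -24, -48]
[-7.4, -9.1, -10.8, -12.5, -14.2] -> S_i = -7.40 + -1.70*i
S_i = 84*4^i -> [84, 336, 1344, 5376, 21504]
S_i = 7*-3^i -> [7, -21, 63, -189, 567]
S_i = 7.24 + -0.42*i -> [7.24, 6.82, 6.4, 5.98, 5.56]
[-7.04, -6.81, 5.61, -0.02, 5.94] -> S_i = Random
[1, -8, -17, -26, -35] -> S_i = 1 + -9*i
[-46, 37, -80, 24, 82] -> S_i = Random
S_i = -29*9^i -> [-29, -261, -2349, -21141, -190269]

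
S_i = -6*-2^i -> [-6, 12, -24, 48, -96]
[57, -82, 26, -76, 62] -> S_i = Random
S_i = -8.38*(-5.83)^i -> [-8.38, 48.86, -284.83, 1660.54, -9680.96]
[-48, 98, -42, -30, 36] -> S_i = Random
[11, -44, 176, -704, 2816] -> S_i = 11*-4^i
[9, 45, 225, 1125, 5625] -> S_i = 9*5^i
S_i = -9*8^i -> [-9, -72, -576, -4608, -36864]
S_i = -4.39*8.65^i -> [-4.39, -37.97, -328.47, -2841.27, -24577.0]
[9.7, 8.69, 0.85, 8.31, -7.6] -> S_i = Random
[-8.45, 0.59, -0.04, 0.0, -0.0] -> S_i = -8.45*(-0.07)^i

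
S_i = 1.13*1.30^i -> [1.13, 1.47, 1.91, 2.48, 3.23]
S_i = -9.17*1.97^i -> [-9.17, -18.06, -35.59, -70.11, -138.11]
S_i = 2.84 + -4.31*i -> [2.84, -1.47, -5.78, -10.09, -14.4]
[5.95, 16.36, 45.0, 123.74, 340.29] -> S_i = 5.95*2.75^i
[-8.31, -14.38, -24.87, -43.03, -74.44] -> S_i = -8.31*1.73^i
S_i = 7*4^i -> [7, 28, 112, 448, 1792]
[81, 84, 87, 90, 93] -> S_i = 81 + 3*i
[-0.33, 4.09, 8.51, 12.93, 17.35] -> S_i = -0.33 + 4.42*i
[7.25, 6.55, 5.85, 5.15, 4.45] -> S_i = 7.25 + -0.70*i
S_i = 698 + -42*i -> [698, 656, 614, 572, 530]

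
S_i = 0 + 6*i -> [0, 6, 12, 18, 24]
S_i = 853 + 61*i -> [853, 914, 975, 1036, 1097]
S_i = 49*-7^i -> [49, -343, 2401, -16807, 117649]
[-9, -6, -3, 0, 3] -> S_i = -9 + 3*i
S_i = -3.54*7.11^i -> [-3.54, -25.17, -178.95, -1272.37, -9046.52]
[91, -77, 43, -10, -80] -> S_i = Random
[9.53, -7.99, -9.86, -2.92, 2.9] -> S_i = Random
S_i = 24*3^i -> [24, 72, 216, 648, 1944]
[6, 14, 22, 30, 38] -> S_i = 6 + 8*i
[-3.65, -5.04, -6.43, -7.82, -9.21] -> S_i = -3.65 + -1.39*i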